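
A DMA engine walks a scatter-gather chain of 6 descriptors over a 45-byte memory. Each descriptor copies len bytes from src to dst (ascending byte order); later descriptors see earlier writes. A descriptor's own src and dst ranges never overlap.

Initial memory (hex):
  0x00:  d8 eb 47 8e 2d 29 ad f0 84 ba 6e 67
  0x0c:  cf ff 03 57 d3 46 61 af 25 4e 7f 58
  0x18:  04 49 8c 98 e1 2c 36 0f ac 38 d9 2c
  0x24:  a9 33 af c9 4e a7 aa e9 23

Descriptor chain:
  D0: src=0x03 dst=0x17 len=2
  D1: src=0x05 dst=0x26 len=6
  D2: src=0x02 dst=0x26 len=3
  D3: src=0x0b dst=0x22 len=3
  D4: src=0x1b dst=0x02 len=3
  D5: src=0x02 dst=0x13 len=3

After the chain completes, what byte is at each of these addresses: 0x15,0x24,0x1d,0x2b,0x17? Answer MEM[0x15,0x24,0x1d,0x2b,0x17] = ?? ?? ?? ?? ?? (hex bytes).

MEM[0x15,0x24,0x1d,0x2b,0x17] = 2c ff 2c 6e 8e

D0: mem[0x17..0x18] <- [8e 2d]
D1: mem[0x26..0x2b] <- [29 ad f0 84 ba 6e]
D2: mem[0x26..0x28] <- [47 8e 2d]
D3: mem[0x22..0x24] <- [67 cf ff]
D4: mem[0x02..0x04] <- [98 e1 2c]
D5: mem[0x13..0x15] <- [98 e1 2c]
query mem[0x15]=0x2c, mem[0x24]=0xff, mem[0x1d]=0x2c, mem[0x2b]=0x6e, mem[0x17]=0x8e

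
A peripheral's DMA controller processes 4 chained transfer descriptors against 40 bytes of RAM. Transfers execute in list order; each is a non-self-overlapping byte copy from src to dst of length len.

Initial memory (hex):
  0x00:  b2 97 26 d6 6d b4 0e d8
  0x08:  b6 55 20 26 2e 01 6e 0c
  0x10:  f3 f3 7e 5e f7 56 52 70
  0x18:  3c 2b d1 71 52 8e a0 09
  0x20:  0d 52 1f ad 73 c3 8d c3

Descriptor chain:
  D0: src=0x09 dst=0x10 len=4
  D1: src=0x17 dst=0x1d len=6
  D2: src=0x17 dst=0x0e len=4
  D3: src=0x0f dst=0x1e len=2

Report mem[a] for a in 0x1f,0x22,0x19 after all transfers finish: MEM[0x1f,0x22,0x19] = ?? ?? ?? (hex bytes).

MEM[0x1f,0x22,0x19] = 2b 52 2b

#0 dst[0x10+4] := {0x55,0x20,0x26,0x2e}
#1 dst[0x1d+6] := {0x70,0x3c,0x2b,0xd1,0x71,0x52}
#2 dst[0x0e+4] := {0x70,0x3c,0x2b,0xd1}
#3 dst[0x1e+2] := {0x3c,0x2b}
query mem[0x1f]=0x2b, mem[0x22]=0x52, mem[0x19]=0x2b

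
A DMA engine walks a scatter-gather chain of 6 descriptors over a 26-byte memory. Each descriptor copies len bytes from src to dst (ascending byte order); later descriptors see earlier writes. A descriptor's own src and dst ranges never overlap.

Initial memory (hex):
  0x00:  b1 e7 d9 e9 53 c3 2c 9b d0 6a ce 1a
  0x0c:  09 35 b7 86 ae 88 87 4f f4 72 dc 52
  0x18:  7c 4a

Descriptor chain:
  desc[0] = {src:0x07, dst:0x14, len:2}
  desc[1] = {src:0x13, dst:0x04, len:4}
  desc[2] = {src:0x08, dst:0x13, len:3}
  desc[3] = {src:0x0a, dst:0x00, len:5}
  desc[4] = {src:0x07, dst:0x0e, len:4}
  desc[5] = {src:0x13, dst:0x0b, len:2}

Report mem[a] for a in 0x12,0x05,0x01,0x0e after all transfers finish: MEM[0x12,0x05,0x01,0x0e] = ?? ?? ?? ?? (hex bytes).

  after D0: wrote 2B at 0x14 = 9bd0
  after D1: wrote 4B at 0x04 = 4f9bd0dc
  after D2: wrote 3B at 0x13 = d06ace
  after D3: wrote 5B at 0x00 = ce1a0935b7
  after D4: wrote 4B at 0x0e = dcd06ace
  after D5: wrote 2B at 0x0b = d06a
query mem[0x12]=0x87, mem[0x05]=0x9b, mem[0x01]=0x1a, mem[0x0e]=0xdc

MEM[0x12,0x05,0x01,0x0e] = 87 9b 1a dc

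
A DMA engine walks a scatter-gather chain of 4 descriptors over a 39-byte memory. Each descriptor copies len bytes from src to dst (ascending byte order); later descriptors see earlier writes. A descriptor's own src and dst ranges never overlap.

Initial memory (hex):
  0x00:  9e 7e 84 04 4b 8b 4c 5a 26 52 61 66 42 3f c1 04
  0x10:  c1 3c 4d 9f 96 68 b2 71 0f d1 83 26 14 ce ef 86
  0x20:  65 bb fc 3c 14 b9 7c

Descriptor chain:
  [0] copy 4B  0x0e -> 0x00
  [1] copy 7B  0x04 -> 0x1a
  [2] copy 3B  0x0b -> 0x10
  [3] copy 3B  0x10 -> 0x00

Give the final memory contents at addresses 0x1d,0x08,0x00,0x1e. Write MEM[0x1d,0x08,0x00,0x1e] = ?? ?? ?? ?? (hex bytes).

MEM[0x1d,0x08,0x00,0x1e] = 5a 26 66 26

#0 dst[0x00+4] := {0xc1,0x04,0xc1,0x3c}
#1 dst[0x1a+7] := {0x4b,0x8b,0x4c,0x5a,0x26,0x52,0x61}
#2 dst[0x10+3] := {0x66,0x42,0x3f}
#3 dst[0x00+3] := {0x66,0x42,0x3f}
query mem[0x1d]=0x5a, mem[0x08]=0x26, mem[0x00]=0x66, mem[0x1e]=0x26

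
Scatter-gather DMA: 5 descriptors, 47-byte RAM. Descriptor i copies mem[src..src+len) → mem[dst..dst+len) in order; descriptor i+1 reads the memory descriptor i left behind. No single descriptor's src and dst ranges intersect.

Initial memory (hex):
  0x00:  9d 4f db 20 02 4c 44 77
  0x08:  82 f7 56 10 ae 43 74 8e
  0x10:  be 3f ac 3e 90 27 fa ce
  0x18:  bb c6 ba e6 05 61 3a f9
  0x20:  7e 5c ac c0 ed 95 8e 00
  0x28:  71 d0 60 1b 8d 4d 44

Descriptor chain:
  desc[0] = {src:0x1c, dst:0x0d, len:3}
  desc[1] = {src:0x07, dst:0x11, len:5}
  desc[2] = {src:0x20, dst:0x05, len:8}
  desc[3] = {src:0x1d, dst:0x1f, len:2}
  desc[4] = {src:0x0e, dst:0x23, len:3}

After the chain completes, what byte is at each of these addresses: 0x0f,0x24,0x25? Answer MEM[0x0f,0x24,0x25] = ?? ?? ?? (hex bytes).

MEM[0x0f,0x24,0x25] = 3a 3a be

D0: mem[0x0d..0x0f] <- [05 61 3a]
D1: mem[0x11..0x15] <- [77 82 f7 56 10]
D2: mem[0x05..0x0c] <- [7e 5c ac c0 ed 95 8e 00]
D3: mem[0x1f..0x20] <- [61 3a]
D4: mem[0x23..0x25] <- [61 3a be]
query mem[0x0f]=0x3a, mem[0x24]=0x3a, mem[0x25]=0xbe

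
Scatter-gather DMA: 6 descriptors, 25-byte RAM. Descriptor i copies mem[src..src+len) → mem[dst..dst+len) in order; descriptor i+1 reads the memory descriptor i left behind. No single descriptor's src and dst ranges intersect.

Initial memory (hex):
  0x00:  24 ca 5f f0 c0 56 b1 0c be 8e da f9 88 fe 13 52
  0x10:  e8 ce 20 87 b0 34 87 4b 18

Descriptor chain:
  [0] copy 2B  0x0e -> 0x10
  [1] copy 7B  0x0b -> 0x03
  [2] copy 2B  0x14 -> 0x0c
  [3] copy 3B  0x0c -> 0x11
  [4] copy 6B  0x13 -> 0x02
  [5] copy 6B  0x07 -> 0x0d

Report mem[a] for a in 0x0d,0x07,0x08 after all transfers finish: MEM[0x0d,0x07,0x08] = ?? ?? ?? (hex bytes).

D0: mem[0x10..0x11] <- [13 52]
D1: mem[0x03..0x09] <- [f9 88 fe 13 52 13 52]
D2: mem[0x0c..0x0d] <- [b0 34]
D3: mem[0x11..0x13] <- [b0 34 13]
D4: mem[0x02..0x07] <- [13 b0 34 87 4b 18]
D5: mem[0x0d..0x12] <- [18 13 52 da f9 b0]
query mem[0x0d]=0x18, mem[0x07]=0x18, mem[0x08]=0x13

MEM[0x0d,0x07,0x08] = 18 18 13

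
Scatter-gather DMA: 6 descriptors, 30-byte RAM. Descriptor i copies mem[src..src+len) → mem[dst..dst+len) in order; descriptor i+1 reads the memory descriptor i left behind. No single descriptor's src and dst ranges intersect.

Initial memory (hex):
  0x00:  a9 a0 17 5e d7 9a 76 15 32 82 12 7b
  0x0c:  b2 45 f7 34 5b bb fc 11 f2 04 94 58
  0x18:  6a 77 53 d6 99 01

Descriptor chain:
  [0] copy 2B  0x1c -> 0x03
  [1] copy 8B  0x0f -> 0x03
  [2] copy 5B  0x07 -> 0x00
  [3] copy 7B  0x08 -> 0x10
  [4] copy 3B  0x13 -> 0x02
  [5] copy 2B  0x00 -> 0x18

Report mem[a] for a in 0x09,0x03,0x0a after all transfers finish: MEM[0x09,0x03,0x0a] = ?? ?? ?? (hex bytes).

#0 dst[0x03+2] := {0x99,0x01}
#1 dst[0x03+8] := {0x34,0x5b,0xbb,0xfc,0x11,0xf2,0x04,0x94}
#2 dst[0x00+5] := {0x11,0xf2,0x04,0x94,0x7b}
#3 dst[0x10+7] := {0xf2,0x04,0x94,0x7b,0xb2,0x45,0xf7}
#4 dst[0x02+3] := {0x7b,0xb2,0x45}
#5 dst[0x18+2] := {0x11,0xf2}
query mem[0x09]=0x04, mem[0x03]=0xb2, mem[0x0a]=0x94

MEM[0x09,0x03,0x0a] = 04 b2 94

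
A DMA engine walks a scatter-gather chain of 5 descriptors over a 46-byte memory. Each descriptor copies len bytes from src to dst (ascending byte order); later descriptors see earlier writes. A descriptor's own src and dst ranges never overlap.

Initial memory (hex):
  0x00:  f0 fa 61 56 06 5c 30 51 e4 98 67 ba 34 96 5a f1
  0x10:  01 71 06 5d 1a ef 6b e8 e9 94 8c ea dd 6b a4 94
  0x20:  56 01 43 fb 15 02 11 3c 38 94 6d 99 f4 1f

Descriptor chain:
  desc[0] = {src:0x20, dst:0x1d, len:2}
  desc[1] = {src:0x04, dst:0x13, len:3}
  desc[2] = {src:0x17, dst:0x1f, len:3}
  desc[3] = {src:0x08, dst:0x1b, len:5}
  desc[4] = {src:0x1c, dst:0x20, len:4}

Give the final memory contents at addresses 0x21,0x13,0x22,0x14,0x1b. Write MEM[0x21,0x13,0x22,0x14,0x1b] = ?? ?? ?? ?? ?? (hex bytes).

D0: mem[0x1d..0x1e] <- [56 01]
D1: mem[0x13..0x15] <- [06 5c 30]
D2: mem[0x1f..0x21] <- [e8 e9 94]
D3: mem[0x1b..0x1f] <- [e4 98 67 ba 34]
D4: mem[0x20..0x23] <- [98 67 ba 34]
query mem[0x21]=0x67, mem[0x13]=0x06, mem[0x22]=0xba, mem[0x14]=0x5c, mem[0x1b]=0xe4

MEM[0x21,0x13,0x22,0x14,0x1b] = 67 06 ba 5c e4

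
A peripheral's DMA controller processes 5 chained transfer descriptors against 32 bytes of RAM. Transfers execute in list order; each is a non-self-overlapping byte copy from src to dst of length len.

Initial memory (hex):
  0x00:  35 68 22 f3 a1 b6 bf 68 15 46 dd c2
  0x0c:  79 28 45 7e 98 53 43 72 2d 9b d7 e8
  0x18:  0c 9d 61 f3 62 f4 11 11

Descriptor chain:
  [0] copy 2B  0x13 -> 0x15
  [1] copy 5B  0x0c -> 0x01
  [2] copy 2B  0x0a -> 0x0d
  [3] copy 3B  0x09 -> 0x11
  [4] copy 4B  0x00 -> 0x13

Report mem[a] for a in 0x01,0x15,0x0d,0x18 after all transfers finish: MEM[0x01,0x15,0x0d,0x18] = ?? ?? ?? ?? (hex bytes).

  after D0: wrote 2B at 0x15 = 722d
  after D1: wrote 5B at 0x01 = 7928457e98
  after D2: wrote 2B at 0x0d = ddc2
  after D3: wrote 3B at 0x11 = 46ddc2
  after D4: wrote 4B at 0x13 = 35792845
query mem[0x01]=0x79, mem[0x15]=0x28, mem[0x0d]=0xdd, mem[0x18]=0x0c

MEM[0x01,0x15,0x0d,0x18] = 79 28 dd 0c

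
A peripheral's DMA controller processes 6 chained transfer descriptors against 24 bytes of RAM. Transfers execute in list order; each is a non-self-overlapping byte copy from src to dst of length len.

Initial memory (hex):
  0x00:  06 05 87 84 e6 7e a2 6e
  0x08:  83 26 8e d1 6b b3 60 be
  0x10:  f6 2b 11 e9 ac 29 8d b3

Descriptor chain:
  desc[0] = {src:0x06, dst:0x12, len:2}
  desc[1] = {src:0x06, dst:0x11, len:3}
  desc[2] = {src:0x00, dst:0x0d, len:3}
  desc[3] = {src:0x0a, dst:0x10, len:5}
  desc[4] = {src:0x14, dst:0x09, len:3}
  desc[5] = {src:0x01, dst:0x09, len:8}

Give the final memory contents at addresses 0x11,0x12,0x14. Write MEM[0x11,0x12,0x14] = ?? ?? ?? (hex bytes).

MEM[0x11,0x12,0x14] = d1 6b 05

#0 dst[0x12+2] := {0xa2,0x6e}
#1 dst[0x11+3] := {0xa2,0x6e,0x83}
#2 dst[0x0d+3] := {0x06,0x05,0x87}
#3 dst[0x10+5] := {0x8e,0xd1,0x6b,0x06,0x05}
#4 dst[0x09+3] := {0x05,0x29,0x8d}
#5 dst[0x09+8] := {0x05,0x87,0x84,0xe6,0x7e,0xa2,0x6e,0x83}
query mem[0x11]=0xd1, mem[0x12]=0x6b, mem[0x14]=0x05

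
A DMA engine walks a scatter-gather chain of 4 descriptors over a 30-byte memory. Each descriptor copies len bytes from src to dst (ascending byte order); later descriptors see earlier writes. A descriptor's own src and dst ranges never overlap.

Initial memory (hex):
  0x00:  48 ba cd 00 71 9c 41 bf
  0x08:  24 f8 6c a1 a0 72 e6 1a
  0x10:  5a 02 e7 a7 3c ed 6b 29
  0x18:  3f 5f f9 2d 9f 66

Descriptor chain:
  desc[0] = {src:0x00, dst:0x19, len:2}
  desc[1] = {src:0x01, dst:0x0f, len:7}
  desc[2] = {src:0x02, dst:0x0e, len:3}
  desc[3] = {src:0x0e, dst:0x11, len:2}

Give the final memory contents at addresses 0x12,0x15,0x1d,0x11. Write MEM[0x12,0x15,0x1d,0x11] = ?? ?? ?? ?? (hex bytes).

MEM[0x12,0x15,0x1d,0x11] = 00 bf 66 cd

  after D0: wrote 2B at 0x19 = 48ba
  after D1: wrote 7B at 0x0f = bacd00719c41bf
  after D2: wrote 3B at 0x0e = cd0071
  after D3: wrote 2B at 0x11 = cd00
query mem[0x12]=0x00, mem[0x15]=0xbf, mem[0x1d]=0x66, mem[0x11]=0xcd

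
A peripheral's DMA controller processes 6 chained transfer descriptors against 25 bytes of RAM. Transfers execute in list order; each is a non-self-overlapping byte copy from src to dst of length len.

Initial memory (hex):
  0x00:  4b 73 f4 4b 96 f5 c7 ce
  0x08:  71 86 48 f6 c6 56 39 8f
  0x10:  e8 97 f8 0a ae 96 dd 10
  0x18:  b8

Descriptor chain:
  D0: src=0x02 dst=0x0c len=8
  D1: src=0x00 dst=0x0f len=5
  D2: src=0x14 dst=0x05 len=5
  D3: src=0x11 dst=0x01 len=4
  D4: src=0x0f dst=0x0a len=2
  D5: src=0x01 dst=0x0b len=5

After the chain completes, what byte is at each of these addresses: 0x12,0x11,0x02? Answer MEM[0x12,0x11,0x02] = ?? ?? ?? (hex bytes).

MEM[0x12,0x11,0x02] = 4b f4 4b

[0] 0x02->0x0c len=8 : f4 4b 96 f5 c7 ce 71 86
[1] 0x00->0x0f len=5 : 4b 73 f4 4b 96
[2] 0x14->0x05 len=5 : ae 96 dd 10 b8
[3] 0x11->0x01 len=4 : f4 4b 96 ae
[4] 0x0f->0x0a len=2 : 4b 73
[5] 0x01->0x0b len=5 : f4 4b 96 ae ae
query mem[0x12]=0x4b, mem[0x11]=0xf4, mem[0x02]=0x4b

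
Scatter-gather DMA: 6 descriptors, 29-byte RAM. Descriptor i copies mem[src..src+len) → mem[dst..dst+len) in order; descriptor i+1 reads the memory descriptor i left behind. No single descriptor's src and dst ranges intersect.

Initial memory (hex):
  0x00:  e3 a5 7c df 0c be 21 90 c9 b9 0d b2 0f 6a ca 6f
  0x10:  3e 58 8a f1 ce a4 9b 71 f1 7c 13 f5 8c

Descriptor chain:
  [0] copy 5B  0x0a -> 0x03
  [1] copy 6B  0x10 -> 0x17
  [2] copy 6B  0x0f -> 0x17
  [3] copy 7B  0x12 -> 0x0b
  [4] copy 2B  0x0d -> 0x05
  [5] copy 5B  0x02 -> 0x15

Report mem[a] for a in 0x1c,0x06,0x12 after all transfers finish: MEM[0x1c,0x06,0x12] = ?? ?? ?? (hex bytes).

MEM[0x1c,0x06,0x12] = ce a4 8a

#0 dst[0x03+5] := {0x0d,0xb2,0x0f,0x6a,0xca}
#1 dst[0x17+6] := {0x3e,0x58,0x8a,0xf1,0xce,0xa4}
#2 dst[0x17+6] := {0x6f,0x3e,0x58,0x8a,0xf1,0xce}
#3 dst[0x0b+7] := {0x8a,0xf1,0xce,0xa4,0x9b,0x6f,0x3e}
#4 dst[0x05+2] := {0xce,0xa4}
#5 dst[0x15+5] := {0x7c,0x0d,0xb2,0xce,0xa4}
query mem[0x1c]=0xce, mem[0x06]=0xa4, mem[0x12]=0x8a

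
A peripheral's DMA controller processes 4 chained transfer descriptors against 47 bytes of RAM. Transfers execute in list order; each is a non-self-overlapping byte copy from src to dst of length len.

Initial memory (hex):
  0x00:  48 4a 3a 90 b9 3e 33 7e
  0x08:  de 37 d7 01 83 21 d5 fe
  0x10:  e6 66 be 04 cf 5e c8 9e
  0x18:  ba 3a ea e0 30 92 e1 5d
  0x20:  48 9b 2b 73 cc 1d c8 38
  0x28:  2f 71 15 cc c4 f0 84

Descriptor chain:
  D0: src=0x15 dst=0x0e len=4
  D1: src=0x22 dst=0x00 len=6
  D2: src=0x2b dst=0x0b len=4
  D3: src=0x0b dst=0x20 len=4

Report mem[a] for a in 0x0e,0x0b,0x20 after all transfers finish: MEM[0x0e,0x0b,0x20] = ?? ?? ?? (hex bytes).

[0] 0x15->0x0e len=4 : 5e c8 9e ba
[1] 0x22->0x00 len=6 : 2b 73 cc 1d c8 38
[2] 0x2b->0x0b len=4 : cc c4 f0 84
[3] 0x0b->0x20 len=4 : cc c4 f0 84
query mem[0x0e]=0x84, mem[0x0b]=0xcc, mem[0x20]=0xcc

MEM[0x0e,0x0b,0x20] = 84 cc cc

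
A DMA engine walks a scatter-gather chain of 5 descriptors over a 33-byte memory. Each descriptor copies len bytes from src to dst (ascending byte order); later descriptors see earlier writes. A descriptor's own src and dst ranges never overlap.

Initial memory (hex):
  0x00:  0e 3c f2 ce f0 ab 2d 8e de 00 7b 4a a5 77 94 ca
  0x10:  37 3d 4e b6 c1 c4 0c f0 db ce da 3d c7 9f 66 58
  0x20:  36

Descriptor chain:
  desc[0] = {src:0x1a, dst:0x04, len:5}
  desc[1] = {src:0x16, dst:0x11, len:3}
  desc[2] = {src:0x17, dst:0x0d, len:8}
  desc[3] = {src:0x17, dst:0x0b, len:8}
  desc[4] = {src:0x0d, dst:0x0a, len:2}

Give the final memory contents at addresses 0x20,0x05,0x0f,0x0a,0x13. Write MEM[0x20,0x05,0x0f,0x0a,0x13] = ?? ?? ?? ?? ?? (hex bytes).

MEM[0x20,0x05,0x0f,0x0a,0x13] = 36 3d 3d ce 9f

D0: mem[0x04..0x08] <- [da 3d c7 9f 66]
D1: mem[0x11..0x13] <- [0c f0 db]
D2: mem[0x0d..0x14] <- [f0 db ce da 3d c7 9f 66]
D3: mem[0x0b..0x12] <- [f0 db ce da 3d c7 9f 66]
D4: mem[0x0a..0x0b] <- [ce da]
query mem[0x20]=0x36, mem[0x05]=0x3d, mem[0x0f]=0x3d, mem[0x0a]=0xce, mem[0x13]=0x9f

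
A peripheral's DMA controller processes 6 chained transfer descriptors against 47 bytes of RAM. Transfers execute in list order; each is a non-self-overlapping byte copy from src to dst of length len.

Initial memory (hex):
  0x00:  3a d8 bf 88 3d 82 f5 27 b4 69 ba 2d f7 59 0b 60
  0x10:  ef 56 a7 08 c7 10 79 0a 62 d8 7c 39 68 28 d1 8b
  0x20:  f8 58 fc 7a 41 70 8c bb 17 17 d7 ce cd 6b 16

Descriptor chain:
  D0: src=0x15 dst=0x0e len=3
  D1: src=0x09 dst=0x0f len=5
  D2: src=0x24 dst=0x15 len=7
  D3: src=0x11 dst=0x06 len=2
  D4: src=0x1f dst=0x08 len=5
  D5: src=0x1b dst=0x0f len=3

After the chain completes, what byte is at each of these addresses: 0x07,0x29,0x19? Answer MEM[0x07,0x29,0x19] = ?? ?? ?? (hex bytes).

  after D0: wrote 3B at 0x0e = 10790a
  after D1: wrote 5B at 0x0f = 69ba2df759
  after D2: wrote 7B at 0x15 = 41708cbb1717d7
  after D3: wrote 2B at 0x06 = 2df7
  after D4: wrote 5B at 0x08 = 8bf858fc7a
  after D5: wrote 3B at 0x0f = d76828
query mem[0x07]=0xf7, mem[0x29]=0x17, mem[0x19]=0x17

MEM[0x07,0x29,0x19] = f7 17 17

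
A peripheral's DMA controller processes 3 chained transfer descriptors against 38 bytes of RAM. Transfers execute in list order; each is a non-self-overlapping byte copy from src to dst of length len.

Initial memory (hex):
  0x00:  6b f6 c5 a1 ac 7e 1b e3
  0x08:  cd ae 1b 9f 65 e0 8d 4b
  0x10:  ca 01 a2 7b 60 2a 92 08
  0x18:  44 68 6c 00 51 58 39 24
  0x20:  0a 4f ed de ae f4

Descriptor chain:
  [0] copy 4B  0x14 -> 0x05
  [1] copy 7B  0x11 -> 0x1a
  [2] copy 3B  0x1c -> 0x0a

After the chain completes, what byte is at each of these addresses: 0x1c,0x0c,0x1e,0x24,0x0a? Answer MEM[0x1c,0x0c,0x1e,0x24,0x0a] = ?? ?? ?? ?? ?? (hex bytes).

D0: mem[0x05..0x08] <- [60 2a 92 08]
D1: mem[0x1a..0x20] <- [01 a2 7b 60 2a 92 08]
D2: mem[0x0a..0x0c] <- [7b 60 2a]
query mem[0x1c]=0x7b, mem[0x0c]=0x2a, mem[0x1e]=0x2a, mem[0x24]=0xae, mem[0x0a]=0x7b

MEM[0x1c,0x0c,0x1e,0x24,0x0a] = 7b 2a 2a ae 7b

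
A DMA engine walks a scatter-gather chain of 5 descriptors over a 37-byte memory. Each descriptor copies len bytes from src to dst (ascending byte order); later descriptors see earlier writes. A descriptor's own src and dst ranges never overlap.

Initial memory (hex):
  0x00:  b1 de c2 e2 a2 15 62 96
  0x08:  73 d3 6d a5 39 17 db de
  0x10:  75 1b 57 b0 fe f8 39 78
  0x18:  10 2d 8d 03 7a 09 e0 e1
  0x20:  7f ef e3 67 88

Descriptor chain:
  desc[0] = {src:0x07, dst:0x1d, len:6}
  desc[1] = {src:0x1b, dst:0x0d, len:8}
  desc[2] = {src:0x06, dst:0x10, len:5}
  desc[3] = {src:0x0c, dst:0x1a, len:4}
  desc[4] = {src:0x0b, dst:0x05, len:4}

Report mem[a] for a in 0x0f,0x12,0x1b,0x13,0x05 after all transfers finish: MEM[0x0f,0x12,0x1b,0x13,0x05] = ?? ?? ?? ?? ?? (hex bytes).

D0: mem[0x1d..0x22] <- [96 73 d3 6d a5 39]
D1: mem[0x0d..0x14] <- [03 7a 96 73 d3 6d a5 39]
D2: mem[0x10..0x14] <- [62 96 73 d3 6d]
D3: mem[0x1a..0x1d] <- [39 03 7a 96]
D4: mem[0x05..0x08] <- [a5 39 03 7a]
query mem[0x0f]=0x96, mem[0x12]=0x73, mem[0x1b]=0x03, mem[0x13]=0xd3, mem[0x05]=0xa5

MEM[0x0f,0x12,0x1b,0x13,0x05] = 96 73 03 d3 a5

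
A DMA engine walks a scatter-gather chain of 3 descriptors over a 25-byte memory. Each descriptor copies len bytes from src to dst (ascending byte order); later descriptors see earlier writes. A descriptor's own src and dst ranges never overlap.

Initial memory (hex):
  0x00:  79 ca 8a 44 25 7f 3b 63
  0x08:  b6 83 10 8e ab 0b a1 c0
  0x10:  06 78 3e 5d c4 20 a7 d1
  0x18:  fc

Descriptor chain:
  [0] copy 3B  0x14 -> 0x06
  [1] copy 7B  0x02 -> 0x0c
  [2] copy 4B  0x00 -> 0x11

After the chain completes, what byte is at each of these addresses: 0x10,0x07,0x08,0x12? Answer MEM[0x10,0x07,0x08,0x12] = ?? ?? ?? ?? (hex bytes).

MEM[0x10,0x07,0x08,0x12] = c4 20 a7 ca

D0: mem[0x06..0x08] <- [c4 20 a7]
D1: mem[0x0c..0x12] <- [8a 44 25 7f c4 20 a7]
D2: mem[0x11..0x14] <- [79 ca 8a 44]
query mem[0x10]=0xc4, mem[0x07]=0x20, mem[0x08]=0xa7, mem[0x12]=0xca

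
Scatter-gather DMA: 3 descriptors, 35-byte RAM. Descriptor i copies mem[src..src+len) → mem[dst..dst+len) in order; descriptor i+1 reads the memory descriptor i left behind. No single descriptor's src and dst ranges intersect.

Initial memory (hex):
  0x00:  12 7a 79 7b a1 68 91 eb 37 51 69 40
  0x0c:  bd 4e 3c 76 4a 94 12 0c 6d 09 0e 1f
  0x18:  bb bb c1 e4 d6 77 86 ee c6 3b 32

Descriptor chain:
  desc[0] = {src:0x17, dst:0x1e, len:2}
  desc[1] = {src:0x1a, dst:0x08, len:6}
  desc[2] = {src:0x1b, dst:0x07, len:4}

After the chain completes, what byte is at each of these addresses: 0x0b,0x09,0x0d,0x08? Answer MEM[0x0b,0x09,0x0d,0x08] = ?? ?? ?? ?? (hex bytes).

D0: mem[0x1e..0x1f] <- [1f bb]
D1: mem[0x08..0x0d] <- [c1 e4 d6 77 1f bb]
D2: mem[0x07..0x0a] <- [e4 d6 77 1f]
query mem[0x0b]=0x77, mem[0x09]=0x77, mem[0x0d]=0xbb, mem[0x08]=0xd6

MEM[0x0b,0x09,0x0d,0x08] = 77 77 bb d6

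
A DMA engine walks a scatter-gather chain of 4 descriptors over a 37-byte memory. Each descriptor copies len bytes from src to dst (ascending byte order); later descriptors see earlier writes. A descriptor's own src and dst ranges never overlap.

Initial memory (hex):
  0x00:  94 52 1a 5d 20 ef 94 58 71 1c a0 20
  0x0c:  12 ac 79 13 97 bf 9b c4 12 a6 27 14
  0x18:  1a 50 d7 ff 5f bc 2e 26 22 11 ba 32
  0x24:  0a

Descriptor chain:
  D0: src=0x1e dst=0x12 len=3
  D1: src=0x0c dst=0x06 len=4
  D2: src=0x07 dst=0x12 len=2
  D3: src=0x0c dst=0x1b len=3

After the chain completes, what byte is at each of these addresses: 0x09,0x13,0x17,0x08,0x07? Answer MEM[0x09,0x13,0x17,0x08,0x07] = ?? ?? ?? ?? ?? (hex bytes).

#0 dst[0x12+3] := {0x2e,0x26,0x22}
#1 dst[0x06+4] := {0x12,0xac,0x79,0x13}
#2 dst[0x12+2] := {0xac,0x79}
#3 dst[0x1b+3] := {0x12,0xac,0x79}
query mem[0x09]=0x13, mem[0x13]=0x79, mem[0x17]=0x14, mem[0x08]=0x79, mem[0x07]=0xac

MEM[0x09,0x13,0x17,0x08,0x07] = 13 79 14 79 ac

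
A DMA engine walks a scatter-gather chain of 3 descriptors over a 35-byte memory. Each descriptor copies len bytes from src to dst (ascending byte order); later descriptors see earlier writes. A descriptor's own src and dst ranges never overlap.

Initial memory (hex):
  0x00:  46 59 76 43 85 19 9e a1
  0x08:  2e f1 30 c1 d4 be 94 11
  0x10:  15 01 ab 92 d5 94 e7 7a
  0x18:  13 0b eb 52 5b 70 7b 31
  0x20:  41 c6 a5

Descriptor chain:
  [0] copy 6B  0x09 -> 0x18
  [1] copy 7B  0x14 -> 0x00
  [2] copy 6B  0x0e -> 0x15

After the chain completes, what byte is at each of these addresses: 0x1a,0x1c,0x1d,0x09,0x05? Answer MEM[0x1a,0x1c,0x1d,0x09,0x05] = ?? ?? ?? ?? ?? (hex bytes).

  after D0: wrote 6B at 0x18 = f130c1d4be94
  after D1: wrote 7B at 0x00 = d594e77af130c1
  after D2: wrote 6B at 0x15 = 94111501ab92
query mem[0x1a]=0x92, mem[0x1c]=0xbe, mem[0x1d]=0x94, mem[0x09]=0xf1, mem[0x05]=0x30

MEM[0x1a,0x1c,0x1d,0x09,0x05] = 92 be 94 f1 30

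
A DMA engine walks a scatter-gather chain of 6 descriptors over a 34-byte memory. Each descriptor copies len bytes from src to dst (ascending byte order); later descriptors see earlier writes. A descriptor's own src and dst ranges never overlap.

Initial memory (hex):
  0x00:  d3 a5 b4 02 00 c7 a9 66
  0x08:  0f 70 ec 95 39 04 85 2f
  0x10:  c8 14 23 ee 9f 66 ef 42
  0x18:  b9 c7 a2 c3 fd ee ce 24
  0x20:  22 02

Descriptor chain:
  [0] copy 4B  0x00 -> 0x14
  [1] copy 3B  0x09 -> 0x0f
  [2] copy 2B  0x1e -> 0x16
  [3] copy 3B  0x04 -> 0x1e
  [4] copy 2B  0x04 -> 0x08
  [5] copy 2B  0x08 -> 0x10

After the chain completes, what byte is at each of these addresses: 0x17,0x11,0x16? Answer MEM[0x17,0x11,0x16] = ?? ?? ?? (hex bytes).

[0] 0x00->0x14 len=4 : d3 a5 b4 02
[1] 0x09->0x0f len=3 : 70 ec 95
[2] 0x1e->0x16 len=2 : ce 24
[3] 0x04->0x1e len=3 : 00 c7 a9
[4] 0x04->0x08 len=2 : 00 c7
[5] 0x08->0x10 len=2 : 00 c7
query mem[0x17]=0x24, mem[0x11]=0xc7, mem[0x16]=0xce

MEM[0x17,0x11,0x16] = 24 c7 ce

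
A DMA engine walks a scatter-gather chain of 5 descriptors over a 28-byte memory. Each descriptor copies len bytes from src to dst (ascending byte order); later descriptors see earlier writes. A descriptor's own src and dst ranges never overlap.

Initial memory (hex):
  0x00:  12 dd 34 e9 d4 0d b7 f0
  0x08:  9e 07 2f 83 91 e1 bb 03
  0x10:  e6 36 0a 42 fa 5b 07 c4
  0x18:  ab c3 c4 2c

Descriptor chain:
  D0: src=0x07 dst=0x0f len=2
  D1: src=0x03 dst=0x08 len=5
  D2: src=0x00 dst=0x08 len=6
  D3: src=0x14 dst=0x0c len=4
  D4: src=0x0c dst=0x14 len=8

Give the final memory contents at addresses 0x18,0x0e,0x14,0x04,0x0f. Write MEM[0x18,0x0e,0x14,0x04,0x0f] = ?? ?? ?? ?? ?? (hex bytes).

MEM[0x18,0x0e,0x14,0x04,0x0f] = 9e 07 fa d4 c4

[0] 0x07->0x0f len=2 : f0 9e
[1] 0x03->0x08 len=5 : e9 d4 0d b7 f0
[2] 0x00->0x08 len=6 : 12 dd 34 e9 d4 0d
[3] 0x14->0x0c len=4 : fa 5b 07 c4
[4] 0x0c->0x14 len=8 : fa 5b 07 c4 9e 36 0a 42
query mem[0x18]=0x9e, mem[0x0e]=0x07, mem[0x14]=0xfa, mem[0x04]=0xd4, mem[0x0f]=0xc4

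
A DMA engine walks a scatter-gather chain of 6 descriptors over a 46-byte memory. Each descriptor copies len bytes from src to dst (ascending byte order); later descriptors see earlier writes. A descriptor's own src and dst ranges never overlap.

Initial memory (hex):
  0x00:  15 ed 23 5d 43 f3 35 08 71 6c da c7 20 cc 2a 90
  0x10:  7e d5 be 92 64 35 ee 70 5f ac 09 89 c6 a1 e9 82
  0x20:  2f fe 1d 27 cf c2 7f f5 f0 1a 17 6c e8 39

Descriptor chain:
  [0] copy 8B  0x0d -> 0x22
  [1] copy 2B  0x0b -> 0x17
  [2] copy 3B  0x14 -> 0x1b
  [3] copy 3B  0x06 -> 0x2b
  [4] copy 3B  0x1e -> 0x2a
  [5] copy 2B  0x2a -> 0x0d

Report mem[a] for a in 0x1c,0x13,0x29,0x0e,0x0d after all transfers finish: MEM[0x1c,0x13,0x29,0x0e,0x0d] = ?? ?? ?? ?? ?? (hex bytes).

#0 dst[0x22+8] := {0xcc,0x2a,0x90,0x7e,0xd5,0xbe,0x92,0x64}
#1 dst[0x17+2] := {0xc7,0x20}
#2 dst[0x1b+3] := {0x64,0x35,0xee}
#3 dst[0x2b+3] := {0x35,0x08,0x71}
#4 dst[0x2a+3] := {0xe9,0x82,0x2f}
#5 dst[0x0d+2] := {0xe9,0x82}
query mem[0x1c]=0x35, mem[0x13]=0x92, mem[0x29]=0x64, mem[0x0e]=0x82, mem[0x0d]=0xe9

MEM[0x1c,0x13,0x29,0x0e,0x0d] = 35 92 64 82 e9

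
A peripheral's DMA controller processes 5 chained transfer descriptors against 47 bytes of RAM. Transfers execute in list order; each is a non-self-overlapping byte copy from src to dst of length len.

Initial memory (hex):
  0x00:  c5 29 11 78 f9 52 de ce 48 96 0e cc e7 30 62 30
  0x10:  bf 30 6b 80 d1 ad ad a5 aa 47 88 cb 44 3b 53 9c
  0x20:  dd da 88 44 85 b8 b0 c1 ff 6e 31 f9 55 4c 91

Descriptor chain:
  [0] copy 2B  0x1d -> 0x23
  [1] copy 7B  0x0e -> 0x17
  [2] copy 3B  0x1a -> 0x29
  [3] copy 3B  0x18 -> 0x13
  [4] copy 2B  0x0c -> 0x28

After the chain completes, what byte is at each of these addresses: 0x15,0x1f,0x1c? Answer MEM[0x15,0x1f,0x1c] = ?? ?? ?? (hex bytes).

D0: mem[0x23..0x24] <- [3b 53]
D1: mem[0x17..0x1d] <- [62 30 bf 30 6b 80 d1]
D2: mem[0x29..0x2b] <- [30 6b 80]
D3: mem[0x13..0x15] <- [30 bf 30]
D4: mem[0x28..0x29] <- [e7 30]
query mem[0x15]=0x30, mem[0x1f]=0x9c, mem[0x1c]=0x80

MEM[0x15,0x1f,0x1c] = 30 9c 80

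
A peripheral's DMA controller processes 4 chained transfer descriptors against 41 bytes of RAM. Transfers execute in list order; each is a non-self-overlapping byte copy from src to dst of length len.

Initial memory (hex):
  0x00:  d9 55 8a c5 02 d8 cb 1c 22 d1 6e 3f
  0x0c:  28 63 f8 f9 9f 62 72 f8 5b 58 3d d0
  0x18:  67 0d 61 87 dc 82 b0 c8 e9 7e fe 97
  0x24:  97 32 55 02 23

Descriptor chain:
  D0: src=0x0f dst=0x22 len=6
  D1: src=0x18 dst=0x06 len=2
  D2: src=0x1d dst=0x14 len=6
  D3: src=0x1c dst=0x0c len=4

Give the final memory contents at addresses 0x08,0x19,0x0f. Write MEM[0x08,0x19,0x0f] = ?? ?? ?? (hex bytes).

MEM[0x08,0x19,0x0f] = 22 f9 c8

#0 dst[0x22+6] := {0xf9,0x9f,0x62,0x72,0xf8,0x5b}
#1 dst[0x06+2] := {0x67,0x0d}
#2 dst[0x14+6] := {0x82,0xb0,0xc8,0xe9,0x7e,0xf9}
#3 dst[0x0c+4] := {0xdc,0x82,0xb0,0xc8}
query mem[0x08]=0x22, mem[0x19]=0xf9, mem[0x0f]=0xc8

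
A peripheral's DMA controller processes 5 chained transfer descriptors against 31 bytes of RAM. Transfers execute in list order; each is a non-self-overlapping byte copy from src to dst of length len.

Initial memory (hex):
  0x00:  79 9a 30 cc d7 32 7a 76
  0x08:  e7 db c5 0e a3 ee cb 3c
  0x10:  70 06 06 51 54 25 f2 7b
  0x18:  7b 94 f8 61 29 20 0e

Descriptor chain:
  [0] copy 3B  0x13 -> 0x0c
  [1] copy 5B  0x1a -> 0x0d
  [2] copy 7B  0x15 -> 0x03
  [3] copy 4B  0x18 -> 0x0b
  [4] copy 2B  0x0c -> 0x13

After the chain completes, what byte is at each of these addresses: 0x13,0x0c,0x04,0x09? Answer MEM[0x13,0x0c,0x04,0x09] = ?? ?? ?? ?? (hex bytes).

MEM[0x13,0x0c,0x04,0x09] = 94 94 f2 61

D0: mem[0x0c..0x0e] <- [51 54 25]
D1: mem[0x0d..0x11] <- [f8 61 29 20 0e]
D2: mem[0x03..0x09] <- [25 f2 7b 7b 94 f8 61]
D3: mem[0x0b..0x0e] <- [7b 94 f8 61]
D4: mem[0x13..0x14] <- [94 f8]
query mem[0x13]=0x94, mem[0x0c]=0x94, mem[0x04]=0xf2, mem[0x09]=0x61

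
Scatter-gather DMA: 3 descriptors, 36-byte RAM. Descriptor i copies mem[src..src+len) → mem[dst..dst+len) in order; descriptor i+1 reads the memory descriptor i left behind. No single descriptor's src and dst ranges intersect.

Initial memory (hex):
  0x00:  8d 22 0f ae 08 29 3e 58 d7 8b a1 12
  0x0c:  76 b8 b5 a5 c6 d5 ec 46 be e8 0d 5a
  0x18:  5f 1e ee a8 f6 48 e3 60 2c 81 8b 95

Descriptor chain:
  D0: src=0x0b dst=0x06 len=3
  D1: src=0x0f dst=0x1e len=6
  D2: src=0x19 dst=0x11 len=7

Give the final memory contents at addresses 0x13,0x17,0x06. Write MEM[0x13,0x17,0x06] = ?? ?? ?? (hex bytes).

MEM[0x13,0x17,0x06] = a8 c6 12

D0: mem[0x06..0x08] <- [12 76 b8]
D1: mem[0x1e..0x23] <- [a5 c6 d5 ec 46 be]
D2: mem[0x11..0x17] <- [1e ee a8 f6 48 a5 c6]
query mem[0x13]=0xa8, mem[0x17]=0xc6, mem[0x06]=0x12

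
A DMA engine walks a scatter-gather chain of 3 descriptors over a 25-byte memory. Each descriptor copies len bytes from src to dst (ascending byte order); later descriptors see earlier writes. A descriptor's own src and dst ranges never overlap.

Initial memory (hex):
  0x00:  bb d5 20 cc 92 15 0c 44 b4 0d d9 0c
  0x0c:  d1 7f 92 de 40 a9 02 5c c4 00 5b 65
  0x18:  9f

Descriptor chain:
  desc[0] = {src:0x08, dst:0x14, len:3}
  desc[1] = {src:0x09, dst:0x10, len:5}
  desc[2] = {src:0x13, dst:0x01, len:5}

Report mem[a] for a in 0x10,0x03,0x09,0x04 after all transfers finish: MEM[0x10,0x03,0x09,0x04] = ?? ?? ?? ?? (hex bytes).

MEM[0x10,0x03,0x09,0x04] = 0d 0d 0d d9

[0] 0x08->0x14 len=3 : b4 0d d9
[1] 0x09->0x10 len=5 : 0d d9 0c d1 7f
[2] 0x13->0x01 len=5 : d1 7f 0d d9 65
query mem[0x10]=0x0d, mem[0x03]=0x0d, mem[0x09]=0x0d, mem[0x04]=0xd9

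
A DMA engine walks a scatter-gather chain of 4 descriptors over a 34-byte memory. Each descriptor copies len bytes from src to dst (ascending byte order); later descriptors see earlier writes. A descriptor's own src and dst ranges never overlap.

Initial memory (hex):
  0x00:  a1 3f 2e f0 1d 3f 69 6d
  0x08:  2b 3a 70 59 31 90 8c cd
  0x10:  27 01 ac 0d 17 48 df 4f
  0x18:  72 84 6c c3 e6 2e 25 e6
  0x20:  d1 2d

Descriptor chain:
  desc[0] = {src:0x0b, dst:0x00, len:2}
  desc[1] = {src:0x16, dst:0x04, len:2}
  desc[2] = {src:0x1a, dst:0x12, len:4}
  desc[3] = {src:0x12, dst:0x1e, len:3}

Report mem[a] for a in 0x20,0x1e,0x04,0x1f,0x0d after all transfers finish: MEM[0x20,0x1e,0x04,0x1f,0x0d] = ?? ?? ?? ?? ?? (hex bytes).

  after D0: wrote 2B at 0x00 = 5931
  after D1: wrote 2B at 0x04 = df4f
  after D2: wrote 4B at 0x12 = 6cc3e62e
  after D3: wrote 3B at 0x1e = 6cc3e6
query mem[0x20]=0xe6, mem[0x1e]=0x6c, mem[0x04]=0xdf, mem[0x1f]=0xc3, mem[0x0d]=0x90

MEM[0x20,0x1e,0x04,0x1f,0x0d] = e6 6c df c3 90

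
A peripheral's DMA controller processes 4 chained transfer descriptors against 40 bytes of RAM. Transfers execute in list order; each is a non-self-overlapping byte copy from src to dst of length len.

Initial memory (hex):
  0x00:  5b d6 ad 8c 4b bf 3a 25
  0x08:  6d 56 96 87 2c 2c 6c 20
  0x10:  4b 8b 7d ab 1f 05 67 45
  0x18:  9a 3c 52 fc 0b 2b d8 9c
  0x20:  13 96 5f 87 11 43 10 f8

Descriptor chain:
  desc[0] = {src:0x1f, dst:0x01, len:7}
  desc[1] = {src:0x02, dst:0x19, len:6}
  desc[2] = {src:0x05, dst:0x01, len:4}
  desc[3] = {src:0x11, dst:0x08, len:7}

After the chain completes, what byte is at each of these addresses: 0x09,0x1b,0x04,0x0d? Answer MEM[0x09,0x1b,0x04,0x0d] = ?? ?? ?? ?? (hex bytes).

  after D0: wrote 7B at 0x01 = 9c13965f871143
  after D1: wrote 6B at 0x19 = 13965f871143
  after D2: wrote 4B at 0x01 = 8711436d
  after D3: wrote 7B at 0x08 = 8b7dab1f056745
query mem[0x09]=0x7d, mem[0x1b]=0x5f, mem[0x04]=0x6d, mem[0x0d]=0x67

MEM[0x09,0x1b,0x04,0x0d] = 7d 5f 6d 67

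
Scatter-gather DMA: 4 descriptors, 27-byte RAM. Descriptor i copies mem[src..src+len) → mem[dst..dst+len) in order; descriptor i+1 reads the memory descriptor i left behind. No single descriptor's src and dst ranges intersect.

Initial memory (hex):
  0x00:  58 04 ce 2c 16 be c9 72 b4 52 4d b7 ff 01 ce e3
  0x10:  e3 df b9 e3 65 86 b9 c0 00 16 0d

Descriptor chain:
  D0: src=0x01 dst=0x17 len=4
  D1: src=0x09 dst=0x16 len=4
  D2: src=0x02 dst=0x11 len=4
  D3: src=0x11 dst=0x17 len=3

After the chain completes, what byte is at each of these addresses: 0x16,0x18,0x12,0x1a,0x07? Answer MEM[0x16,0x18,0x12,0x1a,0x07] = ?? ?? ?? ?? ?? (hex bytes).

  after D0: wrote 4B at 0x17 = 04ce2c16
  after D1: wrote 4B at 0x16 = 524db7ff
  after D2: wrote 4B at 0x11 = ce2c16be
  after D3: wrote 3B at 0x17 = ce2c16
query mem[0x16]=0x52, mem[0x18]=0x2c, mem[0x12]=0x2c, mem[0x1a]=0x16, mem[0x07]=0x72

MEM[0x16,0x18,0x12,0x1a,0x07] = 52 2c 2c 16 72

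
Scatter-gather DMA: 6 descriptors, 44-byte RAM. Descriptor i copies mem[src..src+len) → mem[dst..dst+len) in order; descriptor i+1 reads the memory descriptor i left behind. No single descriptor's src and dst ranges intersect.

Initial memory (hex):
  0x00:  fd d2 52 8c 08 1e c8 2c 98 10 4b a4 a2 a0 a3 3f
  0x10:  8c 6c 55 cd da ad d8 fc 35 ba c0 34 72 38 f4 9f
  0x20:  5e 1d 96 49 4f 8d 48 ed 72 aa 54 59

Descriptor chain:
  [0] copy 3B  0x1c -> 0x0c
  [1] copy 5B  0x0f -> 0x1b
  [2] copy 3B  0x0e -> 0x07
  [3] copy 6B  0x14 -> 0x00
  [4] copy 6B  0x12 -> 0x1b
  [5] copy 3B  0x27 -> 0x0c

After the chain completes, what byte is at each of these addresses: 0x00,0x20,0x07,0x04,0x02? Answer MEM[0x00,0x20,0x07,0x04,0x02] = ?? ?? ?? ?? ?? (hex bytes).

D0: mem[0x0c..0x0e] <- [72 38 f4]
D1: mem[0x1b..0x1f] <- [3f 8c 6c 55 cd]
D2: mem[0x07..0x09] <- [f4 3f 8c]
D3: mem[0x00..0x05] <- [da ad d8 fc 35 ba]
D4: mem[0x1b..0x20] <- [55 cd da ad d8 fc]
D5: mem[0x0c..0x0e] <- [ed 72 aa]
query mem[0x00]=0xda, mem[0x20]=0xfc, mem[0x07]=0xf4, mem[0x04]=0x35, mem[0x02]=0xd8

MEM[0x00,0x20,0x07,0x04,0x02] = da fc f4 35 d8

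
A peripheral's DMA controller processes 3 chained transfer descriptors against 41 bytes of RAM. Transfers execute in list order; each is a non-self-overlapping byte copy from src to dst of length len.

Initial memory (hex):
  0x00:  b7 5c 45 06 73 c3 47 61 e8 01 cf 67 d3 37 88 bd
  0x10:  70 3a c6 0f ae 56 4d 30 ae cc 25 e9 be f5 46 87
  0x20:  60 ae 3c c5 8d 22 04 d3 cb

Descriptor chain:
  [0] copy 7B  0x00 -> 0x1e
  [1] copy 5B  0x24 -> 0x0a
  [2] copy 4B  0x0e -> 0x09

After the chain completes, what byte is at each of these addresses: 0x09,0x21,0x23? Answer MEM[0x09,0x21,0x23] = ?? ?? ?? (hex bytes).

MEM[0x09,0x21,0x23] = cb 06 c3

#0 dst[0x1e+7] := {0xb7,0x5c,0x45,0x06,0x73,0xc3,0x47}
#1 dst[0x0a+5] := {0x47,0x22,0x04,0xd3,0xcb}
#2 dst[0x09+4] := {0xcb,0xbd,0x70,0x3a}
query mem[0x09]=0xcb, mem[0x21]=0x06, mem[0x23]=0xc3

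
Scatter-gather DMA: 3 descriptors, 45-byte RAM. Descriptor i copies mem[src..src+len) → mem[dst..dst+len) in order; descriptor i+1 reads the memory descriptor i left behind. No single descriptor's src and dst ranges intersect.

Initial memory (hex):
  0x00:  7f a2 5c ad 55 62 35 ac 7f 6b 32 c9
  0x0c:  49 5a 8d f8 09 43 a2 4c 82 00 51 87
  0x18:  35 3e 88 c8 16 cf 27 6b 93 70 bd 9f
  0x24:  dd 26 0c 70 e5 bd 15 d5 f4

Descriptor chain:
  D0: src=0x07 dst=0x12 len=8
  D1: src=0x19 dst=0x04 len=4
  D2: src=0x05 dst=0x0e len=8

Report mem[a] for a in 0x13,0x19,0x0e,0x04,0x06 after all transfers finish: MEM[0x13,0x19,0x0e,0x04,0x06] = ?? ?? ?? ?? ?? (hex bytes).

MEM[0x13,0x19,0x0e,0x04,0x06] = 32 8d 88 8d c8

D0: mem[0x12..0x19] <- [ac 7f 6b 32 c9 49 5a 8d]
D1: mem[0x04..0x07] <- [8d 88 c8 16]
D2: mem[0x0e..0x15] <- [88 c8 16 7f 6b 32 c9 49]
query mem[0x13]=0x32, mem[0x19]=0x8d, mem[0x0e]=0x88, mem[0x04]=0x8d, mem[0x06]=0xc8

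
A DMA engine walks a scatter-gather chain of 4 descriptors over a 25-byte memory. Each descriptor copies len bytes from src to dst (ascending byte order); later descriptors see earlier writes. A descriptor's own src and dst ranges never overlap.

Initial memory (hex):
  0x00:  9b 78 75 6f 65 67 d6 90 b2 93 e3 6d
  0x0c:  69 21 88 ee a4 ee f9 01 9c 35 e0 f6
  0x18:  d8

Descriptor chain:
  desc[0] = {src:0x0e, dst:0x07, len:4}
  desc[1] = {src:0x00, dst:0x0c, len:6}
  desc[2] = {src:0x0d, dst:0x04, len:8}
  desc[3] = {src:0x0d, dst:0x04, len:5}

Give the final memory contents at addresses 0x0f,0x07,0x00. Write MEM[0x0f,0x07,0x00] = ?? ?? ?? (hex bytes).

MEM[0x0f,0x07,0x00] = 6f 65 9b

D0: mem[0x07..0x0a] <- [88 ee a4 ee]
D1: mem[0x0c..0x11] <- [9b 78 75 6f 65 67]
D2: mem[0x04..0x0b] <- [78 75 6f 65 67 f9 01 9c]
D3: mem[0x04..0x08] <- [78 75 6f 65 67]
query mem[0x0f]=0x6f, mem[0x07]=0x65, mem[0x00]=0x9b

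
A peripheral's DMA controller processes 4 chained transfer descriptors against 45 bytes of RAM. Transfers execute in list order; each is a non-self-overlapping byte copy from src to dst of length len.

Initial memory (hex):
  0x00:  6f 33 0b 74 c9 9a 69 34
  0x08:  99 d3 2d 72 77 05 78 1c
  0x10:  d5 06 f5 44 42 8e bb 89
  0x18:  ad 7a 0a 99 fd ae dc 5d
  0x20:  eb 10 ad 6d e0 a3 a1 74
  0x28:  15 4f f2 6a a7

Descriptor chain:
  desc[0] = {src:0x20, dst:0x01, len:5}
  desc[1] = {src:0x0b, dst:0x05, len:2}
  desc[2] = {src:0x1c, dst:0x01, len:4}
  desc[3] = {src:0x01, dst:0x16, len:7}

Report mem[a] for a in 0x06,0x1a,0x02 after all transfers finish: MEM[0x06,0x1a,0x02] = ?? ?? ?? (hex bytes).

D0: mem[0x01..0x05] <- [eb 10 ad 6d e0]
D1: mem[0x05..0x06] <- [72 77]
D2: mem[0x01..0x04] <- [fd ae dc 5d]
D3: mem[0x16..0x1c] <- [fd ae dc 5d 72 77 34]
query mem[0x06]=0x77, mem[0x1a]=0x72, mem[0x02]=0xae

MEM[0x06,0x1a,0x02] = 77 72 ae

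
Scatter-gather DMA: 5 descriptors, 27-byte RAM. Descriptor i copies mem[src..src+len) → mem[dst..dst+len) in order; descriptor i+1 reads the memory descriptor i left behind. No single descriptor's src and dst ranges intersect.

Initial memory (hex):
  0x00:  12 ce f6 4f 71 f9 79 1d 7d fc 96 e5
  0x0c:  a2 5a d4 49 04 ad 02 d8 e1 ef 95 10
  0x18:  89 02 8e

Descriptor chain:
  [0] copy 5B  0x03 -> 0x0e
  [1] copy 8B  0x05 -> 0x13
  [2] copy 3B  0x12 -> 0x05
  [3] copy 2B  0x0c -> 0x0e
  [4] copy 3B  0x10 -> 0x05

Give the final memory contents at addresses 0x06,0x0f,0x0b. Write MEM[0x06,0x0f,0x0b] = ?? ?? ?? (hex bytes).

MEM[0x06,0x0f,0x0b] = 79 5a e5

  after D0: wrote 5B at 0x0e = 4f71f9791d
  after D1: wrote 8B at 0x13 = f9791d7dfc96e5a2
  after D2: wrote 3B at 0x05 = 1df979
  after D3: wrote 2B at 0x0e = a25a
  after D4: wrote 3B at 0x05 = f9791d
query mem[0x06]=0x79, mem[0x0f]=0x5a, mem[0x0b]=0xe5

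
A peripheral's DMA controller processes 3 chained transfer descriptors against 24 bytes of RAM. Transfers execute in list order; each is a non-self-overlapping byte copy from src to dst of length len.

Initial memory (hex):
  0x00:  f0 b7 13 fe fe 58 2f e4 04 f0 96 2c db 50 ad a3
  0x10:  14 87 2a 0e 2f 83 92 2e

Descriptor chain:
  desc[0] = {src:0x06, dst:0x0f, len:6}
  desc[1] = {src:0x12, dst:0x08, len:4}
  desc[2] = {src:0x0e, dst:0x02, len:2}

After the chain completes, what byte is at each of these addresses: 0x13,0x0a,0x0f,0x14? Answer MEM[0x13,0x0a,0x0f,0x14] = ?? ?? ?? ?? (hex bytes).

MEM[0x13,0x0a,0x0f,0x14] = 96 2c 2f 2c

[0] 0x06->0x0f len=6 : 2f e4 04 f0 96 2c
[1] 0x12->0x08 len=4 : f0 96 2c 83
[2] 0x0e->0x02 len=2 : ad 2f
query mem[0x13]=0x96, mem[0x0a]=0x2c, mem[0x0f]=0x2f, mem[0x14]=0x2c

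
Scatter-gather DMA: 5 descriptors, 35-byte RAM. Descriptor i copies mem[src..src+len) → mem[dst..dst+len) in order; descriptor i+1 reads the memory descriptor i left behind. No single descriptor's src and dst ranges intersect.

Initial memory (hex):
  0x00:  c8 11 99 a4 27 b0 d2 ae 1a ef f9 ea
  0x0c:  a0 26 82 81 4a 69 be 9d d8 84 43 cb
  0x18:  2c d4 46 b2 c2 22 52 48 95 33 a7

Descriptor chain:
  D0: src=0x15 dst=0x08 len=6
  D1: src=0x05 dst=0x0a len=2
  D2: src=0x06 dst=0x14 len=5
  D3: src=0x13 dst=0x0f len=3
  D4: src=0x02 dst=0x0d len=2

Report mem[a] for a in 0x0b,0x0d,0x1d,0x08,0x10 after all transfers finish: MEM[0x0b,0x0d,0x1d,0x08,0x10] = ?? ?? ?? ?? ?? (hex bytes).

  after D0: wrote 6B at 0x08 = 8443cb2cd446
  after D1: wrote 2B at 0x0a = b0d2
  after D2: wrote 5B at 0x14 = d2ae8443b0
  after D3: wrote 3B at 0x0f = 9dd2ae
  after D4: wrote 2B at 0x0d = 99a4
query mem[0x0b]=0xd2, mem[0x0d]=0x99, mem[0x1d]=0x22, mem[0x08]=0x84, mem[0x10]=0xd2

MEM[0x0b,0x0d,0x1d,0x08,0x10] = d2 99 22 84 d2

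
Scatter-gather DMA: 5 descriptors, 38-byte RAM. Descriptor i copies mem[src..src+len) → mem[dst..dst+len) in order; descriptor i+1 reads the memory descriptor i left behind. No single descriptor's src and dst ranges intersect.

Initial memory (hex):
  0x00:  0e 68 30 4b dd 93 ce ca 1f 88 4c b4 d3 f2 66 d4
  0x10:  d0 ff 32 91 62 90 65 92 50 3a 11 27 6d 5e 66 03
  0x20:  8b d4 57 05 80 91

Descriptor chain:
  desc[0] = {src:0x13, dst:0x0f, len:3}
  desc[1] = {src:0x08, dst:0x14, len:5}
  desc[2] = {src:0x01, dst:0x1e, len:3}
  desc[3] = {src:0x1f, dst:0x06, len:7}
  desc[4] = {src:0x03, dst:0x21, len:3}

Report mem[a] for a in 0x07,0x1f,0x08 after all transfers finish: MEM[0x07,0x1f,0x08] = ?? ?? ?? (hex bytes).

MEM[0x07,0x1f,0x08] = 4b 30 d4

D0: mem[0x0f..0x11] <- [91 62 90]
D1: mem[0x14..0x18] <- [1f 88 4c b4 d3]
D2: mem[0x1e..0x20] <- [68 30 4b]
D3: mem[0x06..0x0c] <- [30 4b d4 57 05 80 91]
D4: mem[0x21..0x23] <- [4b dd 93]
query mem[0x07]=0x4b, mem[0x1f]=0x30, mem[0x08]=0xd4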